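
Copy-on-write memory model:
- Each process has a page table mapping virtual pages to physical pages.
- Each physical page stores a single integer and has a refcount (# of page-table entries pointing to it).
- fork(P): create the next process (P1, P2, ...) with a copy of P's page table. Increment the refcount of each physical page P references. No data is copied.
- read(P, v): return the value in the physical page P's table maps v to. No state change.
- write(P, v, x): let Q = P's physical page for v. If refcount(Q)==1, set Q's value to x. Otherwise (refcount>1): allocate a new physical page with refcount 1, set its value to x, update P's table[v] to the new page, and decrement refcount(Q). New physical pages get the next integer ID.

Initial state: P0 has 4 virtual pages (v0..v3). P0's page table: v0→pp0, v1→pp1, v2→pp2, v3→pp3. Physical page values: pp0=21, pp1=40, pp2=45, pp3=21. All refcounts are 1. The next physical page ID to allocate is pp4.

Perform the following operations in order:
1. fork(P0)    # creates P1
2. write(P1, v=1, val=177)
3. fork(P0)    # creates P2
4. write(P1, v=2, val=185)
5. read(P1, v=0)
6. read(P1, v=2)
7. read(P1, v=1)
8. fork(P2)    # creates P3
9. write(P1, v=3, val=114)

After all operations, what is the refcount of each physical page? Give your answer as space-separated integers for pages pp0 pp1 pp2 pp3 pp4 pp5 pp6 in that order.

Answer: 4 3 3 3 1 1 1

Derivation:
Op 1: fork(P0) -> P1. 4 ppages; refcounts: pp0:2 pp1:2 pp2:2 pp3:2
Op 2: write(P1, v1, 177). refcount(pp1)=2>1 -> COPY to pp4. 5 ppages; refcounts: pp0:2 pp1:1 pp2:2 pp3:2 pp4:1
Op 3: fork(P0) -> P2. 5 ppages; refcounts: pp0:3 pp1:2 pp2:3 pp3:3 pp4:1
Op 4: write(P1, v2, 185). refcount(pp2)=3>1 -> COPY to pp5. 6 ppages; refcounts: pp0:3 pp1:2 pp2:2 pp3:3 pp4:1 pp5:1
Op 5: read(P1, v0) -> 21. No state change.
Op 6: read(P1, v2) -> 185. No state change.
Op 7: read(P1, v1) -> 177. No state change.
Op 8: fork(P2) -> P3. 6 ppages; refcounts: pp0:4 pp1:3 pp2:3 pp3:4 pp4:1 pp5:1
Op 9: write(P1, v3, 114). refcount(pp3)=4>1 -> COPY to pp6. 7 ppages; refcounts: pp0:4 pp1:3 pp2:3 pp3:3 pp4:1 pp5:1 pp6:1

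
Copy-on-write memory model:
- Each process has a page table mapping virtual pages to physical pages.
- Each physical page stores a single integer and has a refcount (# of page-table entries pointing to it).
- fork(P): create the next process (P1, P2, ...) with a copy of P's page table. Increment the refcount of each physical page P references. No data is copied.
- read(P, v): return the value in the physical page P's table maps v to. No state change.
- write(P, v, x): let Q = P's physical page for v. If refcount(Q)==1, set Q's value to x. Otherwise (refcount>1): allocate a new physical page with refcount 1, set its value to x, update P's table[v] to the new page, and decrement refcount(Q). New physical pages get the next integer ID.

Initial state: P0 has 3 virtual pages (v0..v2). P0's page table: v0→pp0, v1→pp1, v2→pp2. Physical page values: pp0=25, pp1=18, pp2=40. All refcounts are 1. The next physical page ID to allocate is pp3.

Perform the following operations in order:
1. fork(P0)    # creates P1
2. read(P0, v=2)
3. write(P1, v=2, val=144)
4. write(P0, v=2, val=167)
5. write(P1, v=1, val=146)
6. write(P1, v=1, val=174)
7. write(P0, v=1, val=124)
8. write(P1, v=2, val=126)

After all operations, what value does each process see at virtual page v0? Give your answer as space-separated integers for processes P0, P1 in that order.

Answer: 25 25

Derivation:
Op 1: fork(P0) -> P1. 3 ppages; refcounts: pp0:2 pp1:2 pp2:2
Op 2: read(P0, v2) -> 40. No state change.
Op 3: write(P1, v2, 144). refcount(pp2)=2>1 -> COPY to pp3. 4 ppages; refcounts: pp0:2 pp1:2 pp2:1 pp3:1
Op 4: write(P0, v2, 167). refcount(pp2)=1 -> write in place. 4 ppages; refcounts: pp0:2 pp1:2 pp2:1 pp3:1
Op 5: write(P1, v1, 146). refcount(pp1)=2>1 -> COPY to pp4. 5 ppages; refcounts: pp0:2 pp1:1 pp2:1 pp3:1 pp4:1
Op 6: write(P1, v1, 174). refcount(pp4)=1 -> write in place. 5 ppages; refcounts: pp0:2 pp1:1 pp2:1 pp3:1 pp4:1
Op 7: write(P0, v1, 124). refcount(pp1)=1 -> write in place. 5 ppages; refcounts: pp0:2 pp1:1 pp2:1 pp3:1 pp4:1
Op 8: write(P1, v2, 126). refcount(pp3)=1 -> write in place. 5 ppages; refcounts: pp0:2 pp1:1 pp2:1 pp3:1 pp4:1
P0: v0 -> pp0 = 25
P1: v0 -> pp0 = 25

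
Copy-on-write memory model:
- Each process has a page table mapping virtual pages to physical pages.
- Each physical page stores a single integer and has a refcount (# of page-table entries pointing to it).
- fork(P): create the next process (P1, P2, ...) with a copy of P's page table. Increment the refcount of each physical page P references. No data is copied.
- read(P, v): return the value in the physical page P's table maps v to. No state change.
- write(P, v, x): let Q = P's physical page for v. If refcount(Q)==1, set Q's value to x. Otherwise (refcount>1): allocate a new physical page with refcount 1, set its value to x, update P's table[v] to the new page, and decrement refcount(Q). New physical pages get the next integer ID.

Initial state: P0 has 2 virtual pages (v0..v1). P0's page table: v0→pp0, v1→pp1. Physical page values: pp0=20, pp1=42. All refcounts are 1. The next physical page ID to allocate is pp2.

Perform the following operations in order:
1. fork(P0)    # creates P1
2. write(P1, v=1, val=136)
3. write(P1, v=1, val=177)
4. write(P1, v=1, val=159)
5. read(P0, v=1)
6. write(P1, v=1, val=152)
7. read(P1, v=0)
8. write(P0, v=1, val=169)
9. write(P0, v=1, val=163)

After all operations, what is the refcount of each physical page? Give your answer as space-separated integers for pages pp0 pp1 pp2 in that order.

Op 1: fork(P0) -> P1. 2 ppages; refcounts: pp0:2 pp1:2
Op 2: write(P1, v1, 136). refcount(pp1)=2>1 -> COPY to pp2. 3 ppages; refcounts: pp0:2 pp1:1 pp2:1
Op 3: write(P1, v1, 177). refcount(pp2)=1 -> write in place. 3 ppages; refcounts: pp0:2 pp1:1 pp2:1
Op 4: write(P1, v1, 159). refcount(pp2)=1 -> write in place. 3 ppages; refcounts: pp0:2 pp1:1 pp2:1
Op 5: read(P0, v1) -> 42. No state change.
Op 6: write(P1, v1, 152). refcount(pp2)=1 -> write in place. 3 ppages; refcounts: pp0:2 pp1:1 pp2:1
Op 7: read(P1, v0) -> 20. No state change.
Op 8: write(P0, v1, 169). refcount(pp1)=1 -> write in place. 3 ppages; refcounts: pp0:2 pp1:1 pp2:1
Op 9: write(P0, v1, 163). refcount(pp1)=1 -> write in place. 3 ppages; refcounts: pp0:2 pp1:1 pp2:1

Answer: 2 1 1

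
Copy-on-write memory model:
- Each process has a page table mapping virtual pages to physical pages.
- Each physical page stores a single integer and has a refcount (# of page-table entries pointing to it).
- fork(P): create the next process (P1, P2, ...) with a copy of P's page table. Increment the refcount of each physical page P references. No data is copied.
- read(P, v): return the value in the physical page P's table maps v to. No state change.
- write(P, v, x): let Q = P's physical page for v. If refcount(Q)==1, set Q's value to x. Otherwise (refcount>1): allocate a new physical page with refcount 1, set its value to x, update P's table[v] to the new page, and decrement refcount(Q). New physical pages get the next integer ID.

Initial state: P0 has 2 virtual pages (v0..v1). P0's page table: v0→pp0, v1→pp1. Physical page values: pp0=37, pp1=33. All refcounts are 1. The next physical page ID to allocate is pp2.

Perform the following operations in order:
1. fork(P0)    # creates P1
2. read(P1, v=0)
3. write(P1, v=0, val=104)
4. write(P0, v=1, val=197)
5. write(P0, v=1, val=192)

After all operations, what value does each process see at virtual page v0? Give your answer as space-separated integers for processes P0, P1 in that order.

Op 1: fork(P0) -> P1. 2 ppages; refcounts: pp0:2 pp1:2
Op 2: read(P1, v0) -> 37. No state change.
Op 3: write(P1, v0, 104). refcount(pp0)=2>1 -> COPY to pp2. 3 ppages; refcounts: pp0:1 pp1:2 pp2:1
Op 4: write(P0, v1, 197). refcount(pp1)=2>1 -> COPY to pp3. 4 ppages; refcounts: pp0:1 pp1:1 pp2:1 pp3:1
Op 5: write(P0, v1, 192). refcount(pp3)=1 -> write in place. 4 ppages; refcounts: pp0:1 pp1:1 pp2:1 pp3:1
P0: v0 -> pp0 = 37
P1: v0 -> pp2 = 104

Answer: 37 104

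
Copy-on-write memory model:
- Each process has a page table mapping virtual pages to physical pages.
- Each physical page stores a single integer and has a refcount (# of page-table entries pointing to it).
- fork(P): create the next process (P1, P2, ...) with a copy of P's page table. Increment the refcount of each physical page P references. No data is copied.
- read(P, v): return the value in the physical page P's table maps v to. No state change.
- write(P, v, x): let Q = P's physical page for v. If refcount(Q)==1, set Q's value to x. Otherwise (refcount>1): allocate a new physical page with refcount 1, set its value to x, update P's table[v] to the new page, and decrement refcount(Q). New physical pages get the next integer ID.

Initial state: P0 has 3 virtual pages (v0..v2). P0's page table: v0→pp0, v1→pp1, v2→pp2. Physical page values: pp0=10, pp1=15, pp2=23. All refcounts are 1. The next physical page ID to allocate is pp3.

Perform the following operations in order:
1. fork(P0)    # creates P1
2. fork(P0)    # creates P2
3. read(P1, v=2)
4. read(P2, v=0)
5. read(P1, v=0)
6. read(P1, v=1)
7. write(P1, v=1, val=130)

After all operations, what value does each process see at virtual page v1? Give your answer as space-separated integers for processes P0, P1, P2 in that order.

Op 1: fork(P0) -> P1. 3 ppages; refcounts: pp0:2 pp1:2 pp2:2
Op 2: fork(P0) -> P2. 3 ppages; refcounts: pp0:3 pp1:3 pp2:3
Op 3: read(P1, v2) -> 23. No state change.
Op 4: read(P2, v0) -> 10. No state change.
Op 5: read(P1, v0) -> 10. No state change.
Op 6: read(P1, v1) -> 15. No state change.
Op 7: write(P1, v1, 130). refcount(pp1)=3>1 -> COPY to pp3. 4 ppages; refcounts: pp0:3 pp1:2 pp2:3 pp3:1
P0: v1 -> pp1 = 15
P1: v1 -> pp3 = 130
P2: v1 -> pp1 = 15

Answer: 15 130 15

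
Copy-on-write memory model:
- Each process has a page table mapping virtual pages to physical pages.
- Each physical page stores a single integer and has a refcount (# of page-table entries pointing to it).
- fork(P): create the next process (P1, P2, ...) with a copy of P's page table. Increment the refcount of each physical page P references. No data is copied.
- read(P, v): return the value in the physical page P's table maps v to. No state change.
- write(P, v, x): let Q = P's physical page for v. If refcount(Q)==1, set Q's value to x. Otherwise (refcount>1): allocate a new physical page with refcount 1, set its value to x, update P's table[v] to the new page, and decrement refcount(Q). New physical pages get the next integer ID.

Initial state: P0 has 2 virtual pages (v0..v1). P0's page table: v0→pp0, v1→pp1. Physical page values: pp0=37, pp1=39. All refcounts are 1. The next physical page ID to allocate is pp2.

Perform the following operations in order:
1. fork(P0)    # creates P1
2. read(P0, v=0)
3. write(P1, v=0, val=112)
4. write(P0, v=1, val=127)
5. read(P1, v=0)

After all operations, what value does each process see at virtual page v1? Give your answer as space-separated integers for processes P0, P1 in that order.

Answer: 127 39

Derivation:
Op 1: fork(P0) -> P1. 2 ppages; refcounts: pp0:2 pp1:2
Op 2: read(P0, v0) -> 37. No state change.
Op 3: write(P1, v0, 112). refcount(pp0)=2>1 -> COPY to pp2. 3 ppages; refcounts: pp0:1 pp1:2 pp2:1
Op 4: write(P0, v1, 127). refcount(pp1)=2>1 -> COPY to pp3. 4 ppages; refcounts: pp0:1 pp1:1 pp2:1 pp3:1
Op 5: read(P1, v0) -> 112. No state change.
P0: v1 -> pp3 = 127
P1: v1 -> pp1 = 39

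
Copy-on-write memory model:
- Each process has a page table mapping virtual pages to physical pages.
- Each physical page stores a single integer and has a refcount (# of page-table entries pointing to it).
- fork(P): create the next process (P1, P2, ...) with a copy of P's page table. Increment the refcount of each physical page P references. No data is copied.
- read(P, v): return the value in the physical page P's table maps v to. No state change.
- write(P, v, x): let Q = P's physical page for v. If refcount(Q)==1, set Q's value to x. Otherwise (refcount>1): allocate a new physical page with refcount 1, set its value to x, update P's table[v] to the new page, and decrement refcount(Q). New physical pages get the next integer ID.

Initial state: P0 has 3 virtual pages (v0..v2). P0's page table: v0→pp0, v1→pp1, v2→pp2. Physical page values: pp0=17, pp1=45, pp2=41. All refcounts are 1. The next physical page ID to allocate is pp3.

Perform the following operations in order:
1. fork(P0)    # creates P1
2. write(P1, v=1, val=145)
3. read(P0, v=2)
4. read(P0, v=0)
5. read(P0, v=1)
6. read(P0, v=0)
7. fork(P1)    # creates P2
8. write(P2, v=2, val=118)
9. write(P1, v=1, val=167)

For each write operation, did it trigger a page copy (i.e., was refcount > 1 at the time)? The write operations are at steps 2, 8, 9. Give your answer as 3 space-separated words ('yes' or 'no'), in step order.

Op 1: fork(P0) -> P1. 3 ppages; refcounts: pp0:2 pp1:2 pp2:2
Op 2: write(P1, v1, 145). refcount(pp1)=2>1 -> COPY to pp3. 4 ppages; refcounts: pp0:2 pp1:1 pp2:2 pp3:1
Op 3: read(P0, v2) -> 41. No state change.
Op 4: read(P0, v0) -> 17. No state change.
Op 5: read(P0, v1) -> 45. No state change.
Op 6: read(P0, v0) -> 17. No state change.
Op 7: fork(P1) -> P2. 4 ppages; refcounts: pp0:3 pp1:1 pp2:3 pp3:2
Op 8: write(P2, v2, 118). refcount(pp2)=3>1 -> COPY to pp4. 5 ppages; refcounts: pp0:3 pp1:1 pp2:2 pp3:2 pp4:1
Op 9: write(P1, v1, 167). refcount(pp3)=2>1 -> COPY to pp5. 6 ppages; refcounts: pp0:3 pp1:1 pp2:2 pp3:1 pp4:1 pp5:1

yes yes yes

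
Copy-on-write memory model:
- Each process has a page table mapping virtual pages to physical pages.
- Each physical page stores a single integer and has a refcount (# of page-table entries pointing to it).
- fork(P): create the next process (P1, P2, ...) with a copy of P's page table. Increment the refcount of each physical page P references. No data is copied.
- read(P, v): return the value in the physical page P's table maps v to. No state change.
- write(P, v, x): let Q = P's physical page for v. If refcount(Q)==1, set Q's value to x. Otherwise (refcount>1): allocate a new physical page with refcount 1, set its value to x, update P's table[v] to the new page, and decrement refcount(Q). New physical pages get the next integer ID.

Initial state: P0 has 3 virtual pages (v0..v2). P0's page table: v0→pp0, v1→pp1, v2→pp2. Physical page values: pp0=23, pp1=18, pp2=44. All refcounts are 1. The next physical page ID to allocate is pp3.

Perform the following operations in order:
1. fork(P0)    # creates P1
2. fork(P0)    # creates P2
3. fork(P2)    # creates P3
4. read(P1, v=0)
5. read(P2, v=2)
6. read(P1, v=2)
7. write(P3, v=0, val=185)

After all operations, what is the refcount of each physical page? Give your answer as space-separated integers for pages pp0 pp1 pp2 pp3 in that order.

Op 1: fork(P0) -> P1. 3 ppages; refcounts: pp0:2 pp1:2 pp2:2
Op 2: fork(P0) -> P2. 3 ppages; refcounts: pp0:3 pp1:3 pp2:3
Op 3: fork(P2) -> P3. 3 ppages; refcounts: pp0:4 pp1:4 pp2:4
Op 4: read(P1, v0) -> 23. No state change.
Op 5: read(P2, v2) -> 44. No state change.
Op 6: read(P1, v2) -> 44. No state change.
Op 7: write(P3, v0, 185). refcount(pp0)=4>1 -> COPY to pp3. 4 ppages; refcounts: pp0:3 pp1:4 pp2:4 pp3:1

Answer: 3 4 4 1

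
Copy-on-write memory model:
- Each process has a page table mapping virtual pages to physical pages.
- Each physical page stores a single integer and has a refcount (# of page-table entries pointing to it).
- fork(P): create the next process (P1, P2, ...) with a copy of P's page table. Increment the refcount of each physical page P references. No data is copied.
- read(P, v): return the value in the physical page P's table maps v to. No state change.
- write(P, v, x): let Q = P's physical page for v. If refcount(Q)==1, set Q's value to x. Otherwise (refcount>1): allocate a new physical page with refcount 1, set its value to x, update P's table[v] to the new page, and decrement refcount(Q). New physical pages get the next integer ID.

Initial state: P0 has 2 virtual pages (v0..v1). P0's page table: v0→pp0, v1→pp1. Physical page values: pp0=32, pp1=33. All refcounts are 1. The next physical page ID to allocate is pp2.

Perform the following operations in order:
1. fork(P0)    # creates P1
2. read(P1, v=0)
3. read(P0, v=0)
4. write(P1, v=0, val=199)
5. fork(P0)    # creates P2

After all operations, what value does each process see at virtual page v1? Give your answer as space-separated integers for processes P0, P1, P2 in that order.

Answer: 33 33 33

Derivation:
Op 1: fork(P0) -> P1. 2 ppages; refcounts: pp0:2 pp1:2
Op 2: read(P1, v0) -> 32. No state change.
Op 3: read(P0, v0) -> 32. No state change.
Op 4: write(P1, v0, 199). refcount(pp0)=2>1 -> COPY to pp2. 3 ppages; refcounts: pp0:1 pp1:2 pp2:1
Op 5: fork(P0) -> P2. 3 ppages; refcounts: pp0:2 pp1:3 pp2:1
P0: v1 -> pp1 = 33
P1: v1 -> pp1 = 33
P2: v1 -> pp1 = 33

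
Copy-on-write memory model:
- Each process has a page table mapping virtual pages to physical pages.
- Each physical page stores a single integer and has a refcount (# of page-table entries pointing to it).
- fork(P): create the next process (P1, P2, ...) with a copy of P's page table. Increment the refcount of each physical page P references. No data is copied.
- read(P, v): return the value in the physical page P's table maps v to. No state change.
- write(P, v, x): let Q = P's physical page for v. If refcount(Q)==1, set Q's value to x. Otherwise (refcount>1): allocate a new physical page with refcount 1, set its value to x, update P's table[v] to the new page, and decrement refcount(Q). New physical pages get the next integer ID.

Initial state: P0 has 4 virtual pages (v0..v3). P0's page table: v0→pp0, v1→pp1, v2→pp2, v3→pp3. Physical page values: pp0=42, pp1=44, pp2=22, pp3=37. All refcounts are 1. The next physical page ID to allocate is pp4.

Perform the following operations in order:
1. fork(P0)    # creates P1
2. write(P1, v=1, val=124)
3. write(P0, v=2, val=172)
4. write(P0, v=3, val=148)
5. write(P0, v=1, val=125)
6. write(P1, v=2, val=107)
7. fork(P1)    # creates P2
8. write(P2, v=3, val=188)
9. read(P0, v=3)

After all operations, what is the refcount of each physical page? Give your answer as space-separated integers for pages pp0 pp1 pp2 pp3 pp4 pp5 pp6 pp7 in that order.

Answer: 3 1 2 1 2 1 1 1

Derivation:
Op 1: fork(P0) -> P1. 4 ppages; refcounts: pp0:2 pp1:2 pp2:2 pp3:2
Op 2: write(P1, v1, 124). refcount(pp1)=2>1 -> COPY to pp4. 5 ppages; refcounts: pp0:2 pp1:1 pp2:2 pp3:2 pp4:1
Op 3: write(P0, v2, 172). refcount(pp2)=2>1 -> COPY to pp5. 6 ppages; refcounts: pp0:2 pp1:1 pp2:1 pp3:2 pp4:1 pp5:1
Op 4: write(P0, v3, 148). refcount(pp3)=2>1 -> COPY to pp6. 7 ppages; refcounts: pp0:2 pp1:1 pp2:1 pp3:1 pp4:1 pp5:1 pp6:1
Op 5: write(P0, v1, 125). refcount(pp1)=1 -> write in place. 7 ppages; refcounts: pp0:2 pp1:1 pp2:1 pp3:1 pp4:1 pp5:1 pp6:1
Op 6: write(P1, v2, 107). refcount(pp2)=1 -> write in place. 7 ppages; refcounts: pp0:2 pp1:1 pp2:1 pp3:1 pp4:1 pp5:1 pp6:1
Op 7: fork(P1) -> P2. 7 ppages; refcounts: pp0:3 pp1:1 pp2:2 pp3:2 pp4:2 pp5:1 pp6:1
Op 8: write(P2, v3, 188). refcount(pp3)=2>1 -> COPY to pp7. 8 ppages; refcounts: pp0:3 pp1:1 pp2:2 pp3:1 pp4:2 pp5:1 pp6:1 pp7:1
Op 9: read(P0, v3) -> 148. No state change.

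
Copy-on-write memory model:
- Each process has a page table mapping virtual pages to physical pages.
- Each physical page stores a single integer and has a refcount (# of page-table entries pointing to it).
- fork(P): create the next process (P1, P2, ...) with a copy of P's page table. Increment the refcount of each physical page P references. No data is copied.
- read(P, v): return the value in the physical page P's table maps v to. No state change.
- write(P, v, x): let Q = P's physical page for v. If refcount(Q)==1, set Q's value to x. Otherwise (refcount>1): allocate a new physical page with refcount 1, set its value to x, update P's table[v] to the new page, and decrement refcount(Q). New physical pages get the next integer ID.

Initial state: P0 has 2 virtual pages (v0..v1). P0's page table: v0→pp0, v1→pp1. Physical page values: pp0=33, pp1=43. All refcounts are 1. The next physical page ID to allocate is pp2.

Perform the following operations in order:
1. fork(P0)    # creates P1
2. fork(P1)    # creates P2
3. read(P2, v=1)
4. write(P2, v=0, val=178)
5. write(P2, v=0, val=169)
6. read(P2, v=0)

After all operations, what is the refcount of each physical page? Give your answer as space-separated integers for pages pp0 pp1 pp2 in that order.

Op 1: fork(P0) -> P1. 2 ppages; refcounts: pp0:2 pp1:2
Op 2: fork(P1) -> P2. 2 ppages; refcounts: pp0:3 pp1:3
Op 3: read(P2, v1) -> 43. No state change.
Op 4: write(P2, v0, 178). refcount(pp0)=3>1 -> COPY to pp2. 3 ppages; refcounts: pp0:2 pp1:3 pp2:1
Op 5: write(P2, v0, 169). refcount(pp2)=1 -> write in place. 3 ppages; refcounts: pp0:2 pp1:3 pp2:1
Op 6: read(P2, v0) -> 169. No state change.

Answer: 2 3 1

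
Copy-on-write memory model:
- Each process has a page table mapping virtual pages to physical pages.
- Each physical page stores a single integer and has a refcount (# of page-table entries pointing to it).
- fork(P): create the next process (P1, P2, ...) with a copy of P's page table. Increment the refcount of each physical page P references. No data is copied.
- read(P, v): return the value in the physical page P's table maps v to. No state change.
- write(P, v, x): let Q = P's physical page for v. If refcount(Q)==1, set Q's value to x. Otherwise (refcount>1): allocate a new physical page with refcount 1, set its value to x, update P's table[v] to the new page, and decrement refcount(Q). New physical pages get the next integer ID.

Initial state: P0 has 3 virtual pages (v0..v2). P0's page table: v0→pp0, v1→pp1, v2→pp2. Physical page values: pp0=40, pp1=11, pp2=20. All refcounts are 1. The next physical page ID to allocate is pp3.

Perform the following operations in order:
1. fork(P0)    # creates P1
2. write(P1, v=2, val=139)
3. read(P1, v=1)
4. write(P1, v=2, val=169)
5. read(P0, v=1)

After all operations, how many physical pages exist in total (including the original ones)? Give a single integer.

Op 1: fork(P0) -> P1. 3 ppages; refcounts: pp0:2 pp1:2 pp2:2
Op 2: write(P1, v2, 139). refcount(pp2)=2>1 -> COPY to pp3. 4 ppages; refcounts: pp0:2 pp1:2 pp2:1 pp3:1
Op 3: read(P1, v1) -> 11. No state change.
Op 4: write(P1, v2, 169). refcount(pp3)=1 -> write in place. 4 ppages; refcounts: pp0:2 pp1:2 pp2:1 pp3:1
Op 5: read(P0, v1) -> 11. No state change.

Answer: 4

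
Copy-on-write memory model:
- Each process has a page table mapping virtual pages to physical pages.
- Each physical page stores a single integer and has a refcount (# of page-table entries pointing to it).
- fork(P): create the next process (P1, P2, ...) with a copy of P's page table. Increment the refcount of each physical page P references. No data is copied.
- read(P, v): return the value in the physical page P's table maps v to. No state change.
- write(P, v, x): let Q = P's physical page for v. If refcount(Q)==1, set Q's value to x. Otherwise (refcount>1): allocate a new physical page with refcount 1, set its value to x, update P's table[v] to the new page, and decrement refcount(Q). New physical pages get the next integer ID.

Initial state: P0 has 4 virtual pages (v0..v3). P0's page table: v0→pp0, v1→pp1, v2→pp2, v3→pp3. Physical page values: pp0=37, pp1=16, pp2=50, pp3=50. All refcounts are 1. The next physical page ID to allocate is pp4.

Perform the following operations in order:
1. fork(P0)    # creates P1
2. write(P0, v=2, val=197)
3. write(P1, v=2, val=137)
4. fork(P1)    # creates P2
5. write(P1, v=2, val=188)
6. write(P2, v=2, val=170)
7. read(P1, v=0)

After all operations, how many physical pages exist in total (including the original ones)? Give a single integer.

Op 1: fork(P0) -> P1. 4 ppages; refcounts: pp0:2 pp1:2 pp2:2 pp3:2
Op 2: write(P0, v2, 197). refcount(pp2)=2>1 -> COPY to pp4. 5 ppages; refcounts: pp0:2 pp1:2 pp2:1 pp3:2 pp4:1
Op 3: write(P1, v2, 137). refcount(pp2)=1 -> write in place. 5 ppages; refcounts: pp0:2 pp1:2 pp2:1 pp3:2 pp4:1
Op 4: fork(P1) -> P2. 5 ppages; refcounts: pp0:3 pp1:3 pp2:2 pp3:3 pp4:1
Op 5: write(P1, v2, 188). refcount(pp2)=2>1 -> COPY to pp5. 6 ppages; refcounts: pp0:3 pp1:3 pp2:1 pp3:3 pp4:1 pp5:1
Op 6: write(P2, v2, 170). refcount(pp2)=1 -> write in place. 6 ppages; refcounts: pp0:3 pp1:3 pp2:1 pp3:3 pp4:1 pp5:1
Op 7: read(P1, v0) -> 37. No state change.

Answer: 6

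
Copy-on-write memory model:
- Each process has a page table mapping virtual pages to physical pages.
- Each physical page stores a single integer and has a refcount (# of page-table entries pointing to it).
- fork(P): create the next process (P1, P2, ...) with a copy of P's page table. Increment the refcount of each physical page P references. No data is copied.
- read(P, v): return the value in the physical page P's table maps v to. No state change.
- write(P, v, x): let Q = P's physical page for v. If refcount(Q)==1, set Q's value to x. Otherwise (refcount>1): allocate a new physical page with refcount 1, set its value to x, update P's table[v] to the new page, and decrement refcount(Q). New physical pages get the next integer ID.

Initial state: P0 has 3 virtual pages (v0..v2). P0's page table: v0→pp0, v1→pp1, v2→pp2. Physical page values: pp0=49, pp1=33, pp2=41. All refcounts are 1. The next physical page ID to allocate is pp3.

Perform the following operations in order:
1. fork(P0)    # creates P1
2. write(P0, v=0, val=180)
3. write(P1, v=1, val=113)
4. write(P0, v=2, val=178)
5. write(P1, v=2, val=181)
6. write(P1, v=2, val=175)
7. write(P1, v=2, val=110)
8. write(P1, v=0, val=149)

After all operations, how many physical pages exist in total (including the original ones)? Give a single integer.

Answer: 6

Derivation:
Op 1: fork(P0) -> P1. 3 ppages; refcounts: pp0:2 pp1:2 pp2:2
Op 2: write(P0, v0, 180). refcount(pp0)=2>1 -> COPY to pp3. 4 ppages; refcounts: pp0:1 pp1:2 pp2:2 pp3:1
Op 3: write(P1, v1, 113). refcount(pp1)=2>1 -> COPY to pp4. 5 ppages; refcounts: pp0:1 pp1:1 pp2:2 pp3:1 pp4:1
Op 4: write(P0, v2, 178). refcount(pp2)=2>1 -> COPY to pp5. 6 ppages; refcounts: pp0:1 pp1:1 pp2:1 pp3:1 pp4:1 pp5:1
Op 5: write(P1, v2, 181). refcount(pp2)=1 -> write in place. 6 ppages; refcounts: pp0:1 pp1:1 pp2:1 pp3:1 pp4:1 pp5:1
Op 6: write(P1, v2, 175). refcount(pp2)=1 -> write in place. 6 ppages; refcounts: pp0:1 pp1:1 pp2:1 pp3:1 pp4:1 pp5:1
Op 7: write(P1, v2, 110). refcount(pp2)=1 -> write in place. 6 ppages; refcounts: pp0:1 pp1:1 pp2:1 pp3:1 pp4:1 pp5:1
Op 8: write(P1, v0, 149). refcount(pp0)=1 -> write in place. 6 ppages; refcounts: pp0:1 pp1:1 pp2:1 pp3:1 pp4:1 pp5:1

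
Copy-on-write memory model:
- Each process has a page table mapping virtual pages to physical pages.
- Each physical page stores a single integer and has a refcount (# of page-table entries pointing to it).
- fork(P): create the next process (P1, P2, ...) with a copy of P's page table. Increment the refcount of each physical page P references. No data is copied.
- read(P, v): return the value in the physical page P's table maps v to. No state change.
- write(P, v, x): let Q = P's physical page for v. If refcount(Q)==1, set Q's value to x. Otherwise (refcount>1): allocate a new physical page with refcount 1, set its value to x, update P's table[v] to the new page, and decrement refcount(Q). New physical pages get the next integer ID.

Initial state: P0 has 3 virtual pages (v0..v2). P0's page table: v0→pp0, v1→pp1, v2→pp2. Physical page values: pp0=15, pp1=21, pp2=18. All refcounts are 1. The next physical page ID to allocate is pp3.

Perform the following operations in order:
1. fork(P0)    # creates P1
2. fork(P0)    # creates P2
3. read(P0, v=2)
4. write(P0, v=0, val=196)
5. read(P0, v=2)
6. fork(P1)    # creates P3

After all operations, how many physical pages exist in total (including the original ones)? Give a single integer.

Op 1: fork(P0) -> P1. 3 ppages; refcounts: pp0:2 pp1:2 pp2:2
Op 2: fork(P0) -> P2. 3 ppages; refcounts: pp0:3 pp1:3 pp2:3
Op 3: read(P0, v2) -> 18. No state change.
Op 4: write(P0, v0, 196). refcount(pp0)=3>1 -> COPY to pp3. 4 ppages; refcounts: pp0:2 pp1:3 pp2:3 pp3:1
Op 5: read(P0, v2) -> 18. No state change.
Op 6: fork(P1) -> P3. 4 ppages; refcounts: pp0:3 pp1:4 pp2:4 pp3:1

Answer: 4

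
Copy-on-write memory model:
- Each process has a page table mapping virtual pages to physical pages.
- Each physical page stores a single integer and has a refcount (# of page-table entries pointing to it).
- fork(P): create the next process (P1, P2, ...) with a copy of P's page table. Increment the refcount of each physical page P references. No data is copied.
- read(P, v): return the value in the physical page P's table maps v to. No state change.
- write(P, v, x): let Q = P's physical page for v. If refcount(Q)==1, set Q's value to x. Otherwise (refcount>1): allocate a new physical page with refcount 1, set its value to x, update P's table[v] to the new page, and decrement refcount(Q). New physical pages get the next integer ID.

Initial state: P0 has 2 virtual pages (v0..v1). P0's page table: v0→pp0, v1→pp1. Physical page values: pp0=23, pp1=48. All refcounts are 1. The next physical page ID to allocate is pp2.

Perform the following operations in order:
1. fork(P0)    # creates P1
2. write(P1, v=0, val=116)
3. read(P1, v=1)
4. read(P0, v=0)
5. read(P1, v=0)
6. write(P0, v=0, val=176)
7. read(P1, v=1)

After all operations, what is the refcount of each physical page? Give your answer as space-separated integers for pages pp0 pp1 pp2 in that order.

Answer: 1 2 1

Derivation:
Op 1: fork(P0) -> P1. 2 ppages; refcounts: pp0:2 pp1:2
Op 2: write(P1, v0, 116). refcount(pp0)=2>1 -> COPY to pp2. 3 ppages; refcounts: pp0:1 pp1:2 pp2:1
Op 3: read(P1, v1) -> 48. No state change.
Op 4: read(P0, v0) -> 23. No state change.
Op 5: read(P1, v0) -> 116. No state change.
Op 6: write(P0, v0, 176). refcount(pp0)=1 -> write in place. 3 ppages; refcounts: pp0:1 pp1:2 pp2:1
Op 7: read(P1, v1) -> 48. No state change.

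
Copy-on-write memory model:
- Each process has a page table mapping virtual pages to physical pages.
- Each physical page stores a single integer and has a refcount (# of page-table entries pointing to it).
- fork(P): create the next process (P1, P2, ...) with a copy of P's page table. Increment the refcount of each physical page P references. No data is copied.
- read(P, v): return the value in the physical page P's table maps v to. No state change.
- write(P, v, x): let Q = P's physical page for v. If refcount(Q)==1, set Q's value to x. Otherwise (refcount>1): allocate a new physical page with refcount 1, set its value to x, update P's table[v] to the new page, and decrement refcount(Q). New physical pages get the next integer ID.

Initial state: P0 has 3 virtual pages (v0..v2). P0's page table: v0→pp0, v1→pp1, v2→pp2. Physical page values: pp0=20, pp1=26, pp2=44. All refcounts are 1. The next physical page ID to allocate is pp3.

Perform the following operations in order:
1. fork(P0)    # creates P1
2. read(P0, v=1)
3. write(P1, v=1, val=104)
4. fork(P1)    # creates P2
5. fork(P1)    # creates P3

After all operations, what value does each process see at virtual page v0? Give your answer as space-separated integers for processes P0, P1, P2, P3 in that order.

Answer: 20 20 20 20

Derivation:
Op 1: fork(P0) -> P1. 3 ppages; refcounts: pp0:2 pp1:2 pp2:2
Op 2: read(P0, v1) -> 26. No state change.
Op 3: write(P1, v1, 104). refcount(pp1)=2>1 -> COPY to pp3. 4 ppages; refcounts: pp0:2 pp1:1 pp2:2 pp3:1
Op 4: fork(P1) -> P2. 4 ppages; refcounts: pp0:3 pp1:1 pp2:3 pp3:2
Op 5: fork(P1) -> P3. 4 ppages; refcounts: pp0:4 pp1:1 pp2:4 pp3:3
P0: v0 -> pp0 = 20
P1: v0 -> pp0 = 20
P2: v0 -> pp0 = 20
P3: v0 -> pp0 = 20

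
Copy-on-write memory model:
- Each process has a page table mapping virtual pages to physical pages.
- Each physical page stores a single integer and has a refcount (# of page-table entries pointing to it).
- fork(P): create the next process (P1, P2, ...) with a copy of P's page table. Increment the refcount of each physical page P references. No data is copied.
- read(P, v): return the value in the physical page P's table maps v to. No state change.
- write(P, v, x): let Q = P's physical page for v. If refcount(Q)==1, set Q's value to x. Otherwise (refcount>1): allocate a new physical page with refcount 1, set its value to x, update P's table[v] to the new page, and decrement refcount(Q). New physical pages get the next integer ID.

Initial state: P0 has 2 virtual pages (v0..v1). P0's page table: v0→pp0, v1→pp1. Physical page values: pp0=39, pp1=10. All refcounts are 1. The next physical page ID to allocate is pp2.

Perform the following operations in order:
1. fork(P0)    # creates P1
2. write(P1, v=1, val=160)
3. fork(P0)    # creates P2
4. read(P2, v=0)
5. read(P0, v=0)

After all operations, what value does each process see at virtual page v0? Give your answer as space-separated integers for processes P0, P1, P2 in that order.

Answer: 39 39 39

Derivation:
Op 1: fork(P0) -> P1. 2 ppages; refcounts: pp0:2 pp1:2
Op 2: write(P1, v1, 160). refcount(pp1)=2>1 -> COPY to pp2. 3 ppages; refcounts: pp0:2 pp1:1 pp2:1
Op 3: fork(P0) -> P2. 3 ppages; refcounts: pp0:3 pp1:2 pp2:1
Op 4: read(P2, v0) -> 39. No state change.
Op 5: read(P0, v0) -> 39. No state change.
P0: v0 -> pp0 = 39
P1: v0 -> pp0 = 39
P2: v0 -> pp0 = 39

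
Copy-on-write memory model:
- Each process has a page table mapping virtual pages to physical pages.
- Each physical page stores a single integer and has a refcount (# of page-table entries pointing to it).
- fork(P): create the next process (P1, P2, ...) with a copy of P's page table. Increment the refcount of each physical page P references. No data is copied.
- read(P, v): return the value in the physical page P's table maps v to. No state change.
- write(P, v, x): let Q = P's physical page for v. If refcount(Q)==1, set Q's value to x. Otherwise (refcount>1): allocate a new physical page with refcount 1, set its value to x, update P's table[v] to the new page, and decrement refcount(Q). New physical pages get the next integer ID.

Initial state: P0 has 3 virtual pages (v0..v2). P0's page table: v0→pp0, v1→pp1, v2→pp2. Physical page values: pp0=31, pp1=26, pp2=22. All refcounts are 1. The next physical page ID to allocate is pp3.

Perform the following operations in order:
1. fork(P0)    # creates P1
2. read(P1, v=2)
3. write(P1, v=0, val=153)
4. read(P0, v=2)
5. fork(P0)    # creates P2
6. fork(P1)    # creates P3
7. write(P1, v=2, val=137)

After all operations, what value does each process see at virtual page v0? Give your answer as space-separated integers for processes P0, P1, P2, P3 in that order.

Answer: 31 153 31 153

Derivation:
Op 1: fork(P0) -> P1. 3 ppages; refcounts: pp0:2 pp1:2 pp2:2
Op 2: read(P1, v2) -> 22. No state change.
Op 3: write(P1, v0, 153). refcount(pp0)=2>1 -> COPY to pp3. 4 ppages; refcounts: pp0:1 pp1:2 pp2:2 pp3:1
Op 4: read(P0, v2) -> 22. No state change.
Op 5: fork(P0) -> P2. 4 ppages; refcounts: pp0:2 pp1:3 pp2:3 pp3:1
Op 6: fork(P1) -> P3. 4 ppages; refcounts: pp0:2 pp1:4 pp2:4 pp3:2
Op 7: write(P1, v2, 137). refcount(pp2)=4>1 -> COPY to pp4. 5 ppages; refcounts: pp0:2 pp1:4 pp2:3 pp3:2 pp4:1
P0: v0 -> pp0 = 31
P1: v0 -> pp3 = 153
P2: v0 -> pp0 = 31
P3: v0 -> pp3 = 153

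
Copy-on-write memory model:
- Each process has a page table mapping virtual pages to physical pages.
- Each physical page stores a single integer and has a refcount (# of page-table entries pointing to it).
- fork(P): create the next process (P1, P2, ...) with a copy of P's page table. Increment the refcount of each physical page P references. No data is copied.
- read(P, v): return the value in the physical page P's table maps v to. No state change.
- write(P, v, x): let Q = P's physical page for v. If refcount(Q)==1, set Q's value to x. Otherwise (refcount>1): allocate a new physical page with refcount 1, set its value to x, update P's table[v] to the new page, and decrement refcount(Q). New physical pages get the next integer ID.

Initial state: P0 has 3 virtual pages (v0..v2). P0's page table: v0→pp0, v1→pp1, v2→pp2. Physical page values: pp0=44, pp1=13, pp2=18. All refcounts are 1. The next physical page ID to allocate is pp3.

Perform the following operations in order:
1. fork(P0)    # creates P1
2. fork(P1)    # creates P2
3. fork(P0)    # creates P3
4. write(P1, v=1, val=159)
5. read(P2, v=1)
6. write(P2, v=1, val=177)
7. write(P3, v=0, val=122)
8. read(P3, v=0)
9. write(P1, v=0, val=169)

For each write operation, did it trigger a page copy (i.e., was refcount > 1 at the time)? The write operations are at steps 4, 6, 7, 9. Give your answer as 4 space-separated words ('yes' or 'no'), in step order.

Op 1: fork(P0) -> P1. 3 ppages; refcounts: pp0:2 pp1:2 pp2:2
Op 2: fork(P1) -> P2. 3 ppages; refcounts: pp0:3 pp1:3 pp2:3
Op 3: fork(P0) -> P3. 3 ppages; refcounts: pp0:4 pp1:4 pp2:4
Op 4: write(P1, v1, 159). refcount(pp1)=4>1 -> COPY to pp3. 4 ppages; refcounts: pp0:4 pp1:3 pp2:4 pp3:1
Op 5: read(P2, v1) -> 13. No state change.
Op 6: write(P2, v1, 177). refcount(pp1)=3>1 -> COPY to pp4. 5 ppages; refcounts: pp0:4 pp1:2 pp2:4 pp3:1 pp4:1
Op 7: write(P3, v0, 122). refcount(pp0)=4>1 -> COPY to pp5. 6 ppages; refcounts: pp0:3 pp1:2 pp2:4 pp3:1 pp4:1 pp5:1
Op 8: read(P3, v0) -> 122. No state change.
Op 9: write(P1, v0, 169). refcount(pp0)=3>1 -> COPY to pp6. 7 ppages; refcounts: pp0:2 pp1:2 pp2:4 pp3:1 pp4:1 pp5:1 pp6:1

yes yes yes yes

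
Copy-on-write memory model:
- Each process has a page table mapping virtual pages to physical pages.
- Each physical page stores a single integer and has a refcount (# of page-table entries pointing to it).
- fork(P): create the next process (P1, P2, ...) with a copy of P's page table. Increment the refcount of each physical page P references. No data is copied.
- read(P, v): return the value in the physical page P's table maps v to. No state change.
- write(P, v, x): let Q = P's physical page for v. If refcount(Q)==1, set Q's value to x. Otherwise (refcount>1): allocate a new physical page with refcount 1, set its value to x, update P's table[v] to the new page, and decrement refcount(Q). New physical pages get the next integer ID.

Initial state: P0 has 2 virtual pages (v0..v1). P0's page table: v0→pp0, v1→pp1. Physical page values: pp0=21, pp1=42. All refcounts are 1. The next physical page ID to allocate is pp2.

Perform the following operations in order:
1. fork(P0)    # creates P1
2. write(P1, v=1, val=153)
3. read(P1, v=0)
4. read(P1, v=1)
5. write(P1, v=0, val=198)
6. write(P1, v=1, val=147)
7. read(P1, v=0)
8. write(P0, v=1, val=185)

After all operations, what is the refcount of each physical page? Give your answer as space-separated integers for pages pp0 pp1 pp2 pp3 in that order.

Answer: 1 1 1 1

Derivation:
Op 1: fork(P0) -> P1. 2 ppages; refcounts: pp0:2 pp1:2
Op 2: write(P1, v1, 153). refcount(pp1)=2>1 -> COPY to pp2. 3 ppages; refcounts: pp0:2 pp1:1 pp2:1
Op 3: read(P1, v0) -> 21. No state change.
Op 4: read(P1, v1) -> 153. No state change.
Op 5: write(P1, v0, 198). refcount(pp0)=2>1 -> COPY to pp3. 4 ppages; refcounts: pp0:1 pp1:1 pp2:1 pp3:1
Op 6: write(P1, v1, 147). refcount(pp2)=1 -> write in place. 4 ppages; refcounts: pp0:1 pp1:1 pp2:1 pp3:1
Op 7: read(P1, v0) -> 198. No state change.
Op 8: write(P0, v1, 185). refcount(pp1)=1 -> write in place. 4 ppages; refcounts: pp0:1 pp1:1 pp2:1 pp3:1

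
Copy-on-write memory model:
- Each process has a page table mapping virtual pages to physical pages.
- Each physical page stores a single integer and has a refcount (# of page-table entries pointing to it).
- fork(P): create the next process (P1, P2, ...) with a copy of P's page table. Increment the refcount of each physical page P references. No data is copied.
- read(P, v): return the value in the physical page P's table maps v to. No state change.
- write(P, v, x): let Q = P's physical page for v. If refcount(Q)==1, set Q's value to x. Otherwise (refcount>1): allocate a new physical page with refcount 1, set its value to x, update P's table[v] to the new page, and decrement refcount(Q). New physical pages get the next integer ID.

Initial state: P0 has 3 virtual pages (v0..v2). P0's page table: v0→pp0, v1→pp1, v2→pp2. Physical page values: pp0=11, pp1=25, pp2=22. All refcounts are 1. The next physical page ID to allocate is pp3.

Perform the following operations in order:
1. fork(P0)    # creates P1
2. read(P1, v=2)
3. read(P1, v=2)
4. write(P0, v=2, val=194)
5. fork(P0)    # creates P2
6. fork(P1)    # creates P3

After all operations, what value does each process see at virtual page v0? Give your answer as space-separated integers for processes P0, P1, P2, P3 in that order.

Answer: 11 11 11 11

Derivation:
Op 1: fork(P0) -> P1. 3 ppages; refcounts: pp0:2 pp1:2 pp2:2
Op 2: read(P1, v2) -> 22. No state change.
Op 3: read(P1, v2) -> 22. No state change.
Op 4: write(P0, v2, 194). refcount(pp2)=2>1 -> COPY to pp3. 4 ppages; refcounts: pp0:2 pp1:2 pp2:1 pp3:1
Op 5: fork(P0) -> P2. 4 ppages; refcounts: pp0:3 pp1:3 pp2:1 pp3:2
Op 6: fork(P1) -> P3. 4 ppages; refcounts: pp0:4 pp1:4 pp2:2 pp3:2
P0: v0 -> pp0 = 11
P1: v0 -> pp0 = 11
P2: v0 -> pp0 = 11
P3: v0 -> pp0 = 11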